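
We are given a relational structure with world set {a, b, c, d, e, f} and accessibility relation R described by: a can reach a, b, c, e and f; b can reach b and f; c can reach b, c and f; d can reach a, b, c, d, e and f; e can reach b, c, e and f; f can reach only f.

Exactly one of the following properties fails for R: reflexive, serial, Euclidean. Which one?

Reflexive: yes — every world is R-related to itself.
Serial: yes — every world has a successor (e.g. a R a).
Euclidean: no — a R b and a R c, but not b R c.
Only Euclidean fails.

Euclidean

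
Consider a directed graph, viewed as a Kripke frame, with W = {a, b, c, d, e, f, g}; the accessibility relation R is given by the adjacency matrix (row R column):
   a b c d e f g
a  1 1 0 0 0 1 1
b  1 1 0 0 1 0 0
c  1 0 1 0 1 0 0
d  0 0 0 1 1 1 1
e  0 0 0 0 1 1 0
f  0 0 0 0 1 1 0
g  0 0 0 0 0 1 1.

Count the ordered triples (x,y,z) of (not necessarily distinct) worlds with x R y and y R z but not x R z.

Enumerating: (a,b,e), (a,f,e), (b,a,f), (b,a,g), (b,e,f), (c,a,b), (c,a,f), (c,a,g), (c,e,f), (g,f,e).

10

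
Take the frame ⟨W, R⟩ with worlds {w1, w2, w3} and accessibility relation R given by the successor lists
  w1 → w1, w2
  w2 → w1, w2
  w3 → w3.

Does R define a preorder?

Reflexive: yes — every world is R-related to itself.
Transitive: yes — every two-step R-path is closed by a direct edge.
So R is a preorder.

Yes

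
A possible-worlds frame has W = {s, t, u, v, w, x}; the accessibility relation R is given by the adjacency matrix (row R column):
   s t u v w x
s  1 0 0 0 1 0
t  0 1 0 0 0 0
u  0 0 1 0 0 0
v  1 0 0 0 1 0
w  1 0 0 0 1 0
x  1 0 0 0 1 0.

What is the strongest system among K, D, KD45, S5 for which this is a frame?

KD45

Serial (axiom D): yes — every world has a successor (e.g. s R s).
Euclidean (axiom 5): yes — any two successors of a common world are R-related.
Transitive (axiom 4): yes — every two-step R-path is closed by a direct edge.
Reflexive (axiom T): no — v is not related to itself.
So F validates K, D, KD45; S5 would additionally require R to be reflexive. The strongest is KD45.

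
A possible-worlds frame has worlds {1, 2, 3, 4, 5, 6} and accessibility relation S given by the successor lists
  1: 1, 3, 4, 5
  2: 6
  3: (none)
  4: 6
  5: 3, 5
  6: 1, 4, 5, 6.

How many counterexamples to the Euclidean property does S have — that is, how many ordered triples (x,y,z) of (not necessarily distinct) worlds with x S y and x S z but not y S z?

19

Enumerating: (1,3,1), (1,3,3), (1,3,4), (1,3,5), (1,4,1), (1,4,3), (1,4,4), (1,4,5), (1,5,1), (1,5,4), (5,3,3), (5,3,5), … and 7 more.
Total: 19.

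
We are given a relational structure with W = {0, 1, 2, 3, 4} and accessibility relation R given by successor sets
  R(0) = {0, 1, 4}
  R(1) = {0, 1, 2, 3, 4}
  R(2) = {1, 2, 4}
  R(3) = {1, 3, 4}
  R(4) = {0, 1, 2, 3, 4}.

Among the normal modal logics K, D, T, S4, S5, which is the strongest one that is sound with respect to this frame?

T

Serial (axiom D): yes — every world has a successor (e.g. 0 R 0).
Reflexive (axiom T): yes — every world is R-related to itself.
Transitive (axiom 4): no — 0 R 1 and 1 R 2, but not 0 R 2.
Euclidean (axiom 5): no — 1 R 0 and 1 R 2, but not 0 R 2.
So F validates K, D, T; S4 would additionally require R to be transitive. The strongest is T.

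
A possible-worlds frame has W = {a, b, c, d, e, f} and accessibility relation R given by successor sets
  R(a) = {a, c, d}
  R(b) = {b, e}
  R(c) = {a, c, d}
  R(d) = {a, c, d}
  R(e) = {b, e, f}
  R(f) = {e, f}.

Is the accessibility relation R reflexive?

Reflexive: yes — every world is R-related to itself.

Yes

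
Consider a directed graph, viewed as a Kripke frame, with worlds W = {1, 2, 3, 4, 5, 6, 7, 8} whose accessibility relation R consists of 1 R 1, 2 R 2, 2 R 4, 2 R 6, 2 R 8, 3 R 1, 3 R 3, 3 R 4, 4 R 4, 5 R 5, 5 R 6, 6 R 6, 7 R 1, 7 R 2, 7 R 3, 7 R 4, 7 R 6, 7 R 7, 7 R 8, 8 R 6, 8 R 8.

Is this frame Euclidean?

Euclidean: no — 2 R 4 and 2 R 6, but not 4 R 6.

No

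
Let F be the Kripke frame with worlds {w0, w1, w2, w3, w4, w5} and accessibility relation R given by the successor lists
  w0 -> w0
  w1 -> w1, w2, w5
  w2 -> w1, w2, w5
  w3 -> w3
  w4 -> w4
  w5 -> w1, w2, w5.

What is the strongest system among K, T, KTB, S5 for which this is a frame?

S5

Reflexive (axiom T): yes — every world is R-related to itself.
Symmetric (axiom B): yes — every pair in R has its reverse in R.
Euclidean (axiom 5): yes — any two successors of a common world are R-related.
So F validates K, T, KTB, S5. The strongest is S5.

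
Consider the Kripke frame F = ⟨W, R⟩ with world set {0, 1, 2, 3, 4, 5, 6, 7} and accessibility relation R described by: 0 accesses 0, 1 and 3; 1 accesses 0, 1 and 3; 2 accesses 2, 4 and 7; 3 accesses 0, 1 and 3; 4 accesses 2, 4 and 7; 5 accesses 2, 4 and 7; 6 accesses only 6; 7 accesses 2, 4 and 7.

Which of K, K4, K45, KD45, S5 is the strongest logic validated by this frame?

KD45

Transitive (axiom 4): yes — every two-step R-path is closed by a direct edge.
Euclidean (axiom 5): yes — any two successors of a common world are R-related.
Serial (axiom D): yes — every world has a successor (e.g. 0 R 0).
Reflexive (axiom T): no — 5 is not related to itself.
So F validates K, K4, K45, KD45; S5 would additionally require R to be reflexive. The strongest is KD45.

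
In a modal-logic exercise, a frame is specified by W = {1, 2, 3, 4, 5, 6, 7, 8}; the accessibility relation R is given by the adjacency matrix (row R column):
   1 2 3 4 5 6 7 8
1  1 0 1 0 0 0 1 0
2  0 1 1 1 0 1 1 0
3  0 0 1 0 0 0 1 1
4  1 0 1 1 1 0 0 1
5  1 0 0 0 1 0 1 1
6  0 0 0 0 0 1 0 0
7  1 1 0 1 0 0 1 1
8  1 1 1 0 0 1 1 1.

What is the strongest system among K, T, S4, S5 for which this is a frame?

Reflexive (axiom T): yes — every world is R-related to itself.
Transitive (axiom 4): no — 1 R 3 and 3 R 8, but not 1 R 8.
Euclidean (axiom 5): no — 1 R 7 and 1 R 3, but not 7 R 3.
So F validates K, T; S4 would additionally require R to be transitive. The strongest is T.

T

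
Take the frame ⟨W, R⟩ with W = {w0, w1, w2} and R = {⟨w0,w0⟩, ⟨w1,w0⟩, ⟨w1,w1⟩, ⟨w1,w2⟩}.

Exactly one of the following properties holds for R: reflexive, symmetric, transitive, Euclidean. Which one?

transitive

Reflexive: no — w2 is not related to itself.
Symmetric: no — w1 R w0 but not w0 R w1.
Transitive: yes — every two-step R-path is closed by a direct edge.
Euclidean: no — w1 R w0 and w1 R w2, but not w0 R w2.
Only transitive holds.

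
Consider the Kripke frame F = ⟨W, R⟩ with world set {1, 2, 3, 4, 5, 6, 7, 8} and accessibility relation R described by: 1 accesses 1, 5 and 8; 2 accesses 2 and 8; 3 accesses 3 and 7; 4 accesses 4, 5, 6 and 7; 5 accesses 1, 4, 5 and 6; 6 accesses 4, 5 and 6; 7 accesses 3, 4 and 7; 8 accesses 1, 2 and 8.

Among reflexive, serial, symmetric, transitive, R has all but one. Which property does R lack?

transitive

Reflexive: yes — every world is R-related to itself.
Serial: yes — every world has a successor (e.g. 1 R 1).
Symmetric: yes — every pair in R has its reverse in R.
Transitive: no — 1 R 5 and 5 R 4, but not 1 R 4.
Only transitive fails.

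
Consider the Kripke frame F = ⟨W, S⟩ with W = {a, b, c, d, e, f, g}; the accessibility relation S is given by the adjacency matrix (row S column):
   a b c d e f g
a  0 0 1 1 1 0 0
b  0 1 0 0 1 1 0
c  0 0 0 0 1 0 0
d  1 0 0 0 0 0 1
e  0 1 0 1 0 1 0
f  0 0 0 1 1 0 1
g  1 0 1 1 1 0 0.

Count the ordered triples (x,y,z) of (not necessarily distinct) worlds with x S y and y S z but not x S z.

29

Enumerating: (a,d,a), (a,d,g), (a,e,b), (a,e,f), (b,e,d), (b,f,d), (b,f,g), (c,e,b), (c,e,d), (c,e,f), (d,a,c), (d,a,d), … and 17 more.
Total: 29.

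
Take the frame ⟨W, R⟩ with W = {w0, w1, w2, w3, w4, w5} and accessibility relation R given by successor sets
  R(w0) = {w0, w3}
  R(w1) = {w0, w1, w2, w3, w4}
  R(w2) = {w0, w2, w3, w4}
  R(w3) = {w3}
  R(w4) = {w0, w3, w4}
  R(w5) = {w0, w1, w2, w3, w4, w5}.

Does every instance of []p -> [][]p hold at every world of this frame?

By correspondence theory, 4 is valid on a frame iff R is transitive.
Transitive: yes — every two-step R-path is closed by a direct edge.

Yes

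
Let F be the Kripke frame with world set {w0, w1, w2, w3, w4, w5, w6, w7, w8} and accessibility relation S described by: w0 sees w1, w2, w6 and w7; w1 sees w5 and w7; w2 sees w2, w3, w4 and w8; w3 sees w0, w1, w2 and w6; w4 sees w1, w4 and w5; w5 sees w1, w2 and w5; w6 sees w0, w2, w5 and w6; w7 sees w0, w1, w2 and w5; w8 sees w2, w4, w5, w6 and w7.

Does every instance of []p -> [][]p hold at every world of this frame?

The schema 4 characterises exactly the transitive frames.
Transitive: no — w0 S w1 and w1 S w5, but not w0 S w5.

No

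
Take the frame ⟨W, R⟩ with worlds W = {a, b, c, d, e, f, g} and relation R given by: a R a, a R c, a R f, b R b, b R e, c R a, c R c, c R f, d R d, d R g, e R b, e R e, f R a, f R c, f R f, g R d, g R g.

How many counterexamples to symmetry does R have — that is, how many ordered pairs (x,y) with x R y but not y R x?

0

R is symmetric; there are no such tuples.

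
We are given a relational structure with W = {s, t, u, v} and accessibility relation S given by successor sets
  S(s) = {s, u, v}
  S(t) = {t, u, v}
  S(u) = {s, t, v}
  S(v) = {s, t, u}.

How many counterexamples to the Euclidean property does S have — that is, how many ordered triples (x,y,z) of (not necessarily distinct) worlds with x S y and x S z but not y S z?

Enumerating: (s,u,u), (s,v,v), (t,u,u), (t,v,v), (u,s,t), (u,t,s), (u,v,v), (v,s,t), (v,t,s), (v,u,u).

10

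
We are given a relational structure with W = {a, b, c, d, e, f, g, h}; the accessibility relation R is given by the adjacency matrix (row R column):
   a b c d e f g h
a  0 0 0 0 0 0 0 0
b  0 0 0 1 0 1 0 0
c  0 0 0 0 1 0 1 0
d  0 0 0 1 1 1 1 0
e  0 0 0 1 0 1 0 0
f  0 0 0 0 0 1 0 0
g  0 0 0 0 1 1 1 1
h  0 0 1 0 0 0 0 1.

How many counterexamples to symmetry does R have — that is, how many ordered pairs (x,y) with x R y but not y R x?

11

Enumerating: (b,d), (b,f), (c,e), (c,g), (d,f), (d,g), (e,f), (g,e), (g,f), (g,h), (h,c).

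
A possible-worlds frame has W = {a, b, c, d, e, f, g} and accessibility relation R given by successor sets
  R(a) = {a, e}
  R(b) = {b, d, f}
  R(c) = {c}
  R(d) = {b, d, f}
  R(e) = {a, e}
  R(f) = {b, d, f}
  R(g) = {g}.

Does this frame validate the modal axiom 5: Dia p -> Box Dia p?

Axiom 5 corresponds to the accessibility relation being Euclidean.
Euclidean: yes — any two successors of a common world are R-related.

Yes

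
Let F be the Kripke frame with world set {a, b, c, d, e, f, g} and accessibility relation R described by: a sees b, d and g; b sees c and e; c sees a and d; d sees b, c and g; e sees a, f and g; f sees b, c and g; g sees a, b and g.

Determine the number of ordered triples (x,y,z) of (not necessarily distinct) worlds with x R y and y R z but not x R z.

Enumerating: (a,b,c), (a,b,e), (a,d,c), (a,g,a), (b,c,a), (b,c,d), (b,e,a), (b,e,f), (b,e,g), (c,a,b), (c,a,g), (c,d,b), … and 18 more.
Total: 30.

30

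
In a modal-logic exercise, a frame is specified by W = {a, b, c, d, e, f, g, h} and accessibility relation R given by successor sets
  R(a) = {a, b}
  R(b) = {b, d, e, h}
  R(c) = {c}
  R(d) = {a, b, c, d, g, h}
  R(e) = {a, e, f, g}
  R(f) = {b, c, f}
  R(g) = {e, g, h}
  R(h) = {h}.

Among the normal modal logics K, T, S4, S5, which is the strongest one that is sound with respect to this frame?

Reflexive (axiom T): yes — every world is R-related to itself.
Transitive (axiom 4): no — a R b and b R d, but not a R d.
Euclidean (axiom 5): no — b R d and b R e, but not d R e.
So F validates K, T; S4 would additionally require R to be transitive. The strongest is T.

T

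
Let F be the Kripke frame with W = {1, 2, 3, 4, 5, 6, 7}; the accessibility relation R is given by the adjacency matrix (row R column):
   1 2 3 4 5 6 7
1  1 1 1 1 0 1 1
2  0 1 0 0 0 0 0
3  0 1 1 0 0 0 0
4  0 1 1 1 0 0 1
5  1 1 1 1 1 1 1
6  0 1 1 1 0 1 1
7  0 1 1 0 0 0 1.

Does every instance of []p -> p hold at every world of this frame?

Axiom T corresponds to the accessibility relation being reflexive.
Reflexive: yes — every world is R-related to itself.

Yes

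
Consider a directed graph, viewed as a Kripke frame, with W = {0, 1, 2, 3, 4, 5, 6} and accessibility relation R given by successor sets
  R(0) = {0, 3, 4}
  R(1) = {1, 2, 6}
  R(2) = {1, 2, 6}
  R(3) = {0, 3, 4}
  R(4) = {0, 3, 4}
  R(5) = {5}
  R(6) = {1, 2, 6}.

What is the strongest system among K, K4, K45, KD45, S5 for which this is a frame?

S5

Transitive (axiom 4): yes — every two-step R-path is closed by a direct edge.
Euclidean (axiom 5): yes — any two successors of a common world are R-related.
Serial (axiom D): yes — every world has a successor (e.g. 0 R 0).
Reflexive (axiom T): yes — every world is R-related to itself.
So F validates K, K4, K45, KD45, S5. The strongest is S5.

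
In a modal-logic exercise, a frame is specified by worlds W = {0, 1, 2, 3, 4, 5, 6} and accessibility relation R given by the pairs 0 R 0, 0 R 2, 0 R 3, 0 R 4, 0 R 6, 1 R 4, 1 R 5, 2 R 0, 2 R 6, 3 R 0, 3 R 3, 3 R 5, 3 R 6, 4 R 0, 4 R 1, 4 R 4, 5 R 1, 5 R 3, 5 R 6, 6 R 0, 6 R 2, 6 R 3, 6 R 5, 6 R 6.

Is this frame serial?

Serial: yes — every world has a successor (e.g. 0 R 0).

Yes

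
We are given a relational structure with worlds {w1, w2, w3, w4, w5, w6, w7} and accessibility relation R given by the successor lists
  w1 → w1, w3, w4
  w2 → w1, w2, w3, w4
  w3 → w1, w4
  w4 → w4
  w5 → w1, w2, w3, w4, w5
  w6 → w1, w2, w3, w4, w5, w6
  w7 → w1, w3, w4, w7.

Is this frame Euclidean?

No

Euclidean: no — w1 R w4 and w1 R w3, but not w4 R w3.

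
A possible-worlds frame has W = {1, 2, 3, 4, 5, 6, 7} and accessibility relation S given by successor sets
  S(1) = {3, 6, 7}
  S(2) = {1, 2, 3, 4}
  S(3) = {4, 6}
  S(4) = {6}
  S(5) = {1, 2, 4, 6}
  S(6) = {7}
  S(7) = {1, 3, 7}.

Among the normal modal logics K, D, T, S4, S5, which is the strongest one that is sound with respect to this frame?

Serial (axiom D): yes — every world has a successor (e.g. 1 S 3).
Reflexive (axiom T): no — 1 is not related to itself.
Transitive (axiom 4): no — 1 S 3 and 3 S 4, but not 1 S 4.
Euclidean (axiom 5): no — 1 S 3 and 1 S 7, but not 3 S 7.
So F validates K, D; T would additionally require S to be reflexive. The strongest is D.

D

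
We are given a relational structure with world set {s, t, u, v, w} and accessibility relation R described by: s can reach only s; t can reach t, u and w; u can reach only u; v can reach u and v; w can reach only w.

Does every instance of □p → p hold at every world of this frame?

Axiom T corresponds to the accessibility relation being reflexive.
Reflexive: yes — every world is R-related to itself.

Yes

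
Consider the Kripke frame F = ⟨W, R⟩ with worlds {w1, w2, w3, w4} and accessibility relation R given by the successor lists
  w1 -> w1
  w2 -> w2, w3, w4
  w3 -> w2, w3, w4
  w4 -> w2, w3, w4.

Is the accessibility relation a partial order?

No

Reflexive: yes — every world is R-related to itself.
Transitive: yes — every two-step R-path is closed by a direct edge.
Antisymmetric: no — w2 R w3 and w3 R w2 with w2 ≠ w3.
So R is not a partial order.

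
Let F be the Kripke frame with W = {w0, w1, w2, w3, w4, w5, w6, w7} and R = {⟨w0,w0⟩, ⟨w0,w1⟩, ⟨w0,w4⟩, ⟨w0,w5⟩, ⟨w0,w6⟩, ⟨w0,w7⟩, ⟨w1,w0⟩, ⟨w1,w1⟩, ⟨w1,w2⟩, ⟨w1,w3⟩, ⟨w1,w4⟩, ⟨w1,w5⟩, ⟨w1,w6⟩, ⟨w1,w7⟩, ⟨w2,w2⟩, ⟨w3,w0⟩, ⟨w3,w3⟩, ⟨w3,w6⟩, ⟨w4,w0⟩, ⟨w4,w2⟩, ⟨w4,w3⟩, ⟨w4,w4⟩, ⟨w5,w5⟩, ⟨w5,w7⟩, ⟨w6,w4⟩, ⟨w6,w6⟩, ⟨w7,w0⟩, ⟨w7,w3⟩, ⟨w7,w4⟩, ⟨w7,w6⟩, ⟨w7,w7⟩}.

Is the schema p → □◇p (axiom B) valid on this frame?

No

By correspondence theory, B is valid on a frame iff R is symmetric.
Symmetric: no — w0 R w5 but not w5 R w0.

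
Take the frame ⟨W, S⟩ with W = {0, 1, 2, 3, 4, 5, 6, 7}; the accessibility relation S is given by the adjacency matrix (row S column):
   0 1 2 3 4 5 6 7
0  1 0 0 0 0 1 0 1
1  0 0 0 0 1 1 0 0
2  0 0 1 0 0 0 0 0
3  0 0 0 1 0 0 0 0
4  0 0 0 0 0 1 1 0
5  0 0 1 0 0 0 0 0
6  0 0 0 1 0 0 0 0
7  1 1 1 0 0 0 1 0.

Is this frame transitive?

No

Transitive: no — 0 S 5 and 5 S 2, but not 0 S 2.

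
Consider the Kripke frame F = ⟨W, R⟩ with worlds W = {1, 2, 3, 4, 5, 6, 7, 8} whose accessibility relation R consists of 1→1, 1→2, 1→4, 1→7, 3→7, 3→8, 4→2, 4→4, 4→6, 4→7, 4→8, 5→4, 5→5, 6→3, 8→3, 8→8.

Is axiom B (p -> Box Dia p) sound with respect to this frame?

The schema B characterises exactly the symmetric frames.
Symmetric: no — 1 R 2 but not 2 R 1.

No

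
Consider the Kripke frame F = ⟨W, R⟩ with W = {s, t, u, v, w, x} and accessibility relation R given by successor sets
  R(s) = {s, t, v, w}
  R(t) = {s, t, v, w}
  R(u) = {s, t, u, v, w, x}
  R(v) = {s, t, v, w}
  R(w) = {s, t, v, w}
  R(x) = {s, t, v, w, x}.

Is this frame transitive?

Yes

Transitive: yes — every two-step R-path is closed by a direct edge.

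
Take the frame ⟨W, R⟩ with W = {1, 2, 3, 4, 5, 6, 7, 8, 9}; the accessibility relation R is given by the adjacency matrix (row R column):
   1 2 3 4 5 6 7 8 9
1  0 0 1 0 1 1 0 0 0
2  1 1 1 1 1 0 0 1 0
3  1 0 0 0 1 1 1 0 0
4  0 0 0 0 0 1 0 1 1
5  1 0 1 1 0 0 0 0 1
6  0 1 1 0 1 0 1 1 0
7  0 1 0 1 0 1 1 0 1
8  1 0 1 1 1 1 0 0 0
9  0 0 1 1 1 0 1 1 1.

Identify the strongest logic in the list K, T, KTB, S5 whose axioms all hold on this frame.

K

Reflexive (axiom T): no — 1 is not related to itself.
Symmetric (axiom B): no — 1 R 6 but not 6 R 1.
Euclidean (axiom 5): no — 1 R 5 and 1 R 6, but not 5 R 6.
So F validates K; T would additionally require R to be reflexive. The strongest is K.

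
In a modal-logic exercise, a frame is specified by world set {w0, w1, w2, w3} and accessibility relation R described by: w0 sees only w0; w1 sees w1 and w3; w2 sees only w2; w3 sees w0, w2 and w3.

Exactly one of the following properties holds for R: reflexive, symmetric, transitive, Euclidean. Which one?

reflexive

Reflexive: yes — every world is R-related to itself.
Symmetric: no — w1 R w3 but not w3 R w1.
Transitive: no — w1 R w3 and w3 R w0, but not w1 R w0.
Euclidean: no — w3 R w0 and w3 R w2, but not w0 R w2.
Only reflexive holds.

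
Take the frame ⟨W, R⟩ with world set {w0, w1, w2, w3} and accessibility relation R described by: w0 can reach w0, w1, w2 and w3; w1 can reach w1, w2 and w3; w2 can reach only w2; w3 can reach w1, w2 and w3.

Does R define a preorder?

Yes

Reflexive: yes — every world is R-related to itself.
Transitive: yes — every two-step R-path is closed by a direct edge.
So R is a preorder.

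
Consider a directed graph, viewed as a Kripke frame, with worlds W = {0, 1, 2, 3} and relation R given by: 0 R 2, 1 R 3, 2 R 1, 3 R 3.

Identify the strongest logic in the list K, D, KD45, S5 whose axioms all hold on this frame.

Serial (axiom D): yes — every world has a successor (e.g. 0 R 2).
Euclidean (axiom 5): no — 0 R 2 and 0 R 2, but not 2 R 2.
Transitive (axiom 4): no — 0 R 2 and 2 R 1, but not 0 R 1.
Reflexive (axiom T): no — 0 is not related to itself.
So F validates K, D; KD45 would additionally require R to be Euclidean and transitive. The strongest is D.

D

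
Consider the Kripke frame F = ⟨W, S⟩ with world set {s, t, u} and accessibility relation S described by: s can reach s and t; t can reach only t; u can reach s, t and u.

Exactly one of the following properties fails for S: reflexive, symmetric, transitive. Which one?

Reflexive: yes — every world is S-related to itself.
Symmetric: no — s S t but not t S s.
Transitive: yes — every two-step S-path is closed by a direct edge.
Only symmetric fails.

symmetric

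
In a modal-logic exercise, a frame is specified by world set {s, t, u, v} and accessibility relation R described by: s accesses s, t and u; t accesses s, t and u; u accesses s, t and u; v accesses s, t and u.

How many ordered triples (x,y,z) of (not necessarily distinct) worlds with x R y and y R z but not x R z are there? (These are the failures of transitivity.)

0

R is transitive; there are no such tuples.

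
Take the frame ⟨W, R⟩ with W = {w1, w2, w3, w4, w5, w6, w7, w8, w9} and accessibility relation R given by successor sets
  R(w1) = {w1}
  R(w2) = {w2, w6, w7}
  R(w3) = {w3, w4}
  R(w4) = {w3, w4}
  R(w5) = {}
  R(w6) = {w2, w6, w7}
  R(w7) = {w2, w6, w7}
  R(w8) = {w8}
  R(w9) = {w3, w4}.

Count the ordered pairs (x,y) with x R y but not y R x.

Enumerating: (w9,w3), (w9,w4).

2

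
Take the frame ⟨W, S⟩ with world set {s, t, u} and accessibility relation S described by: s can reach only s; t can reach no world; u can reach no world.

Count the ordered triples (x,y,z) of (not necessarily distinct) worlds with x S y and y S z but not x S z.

S is transitive; there are no such tuples.

0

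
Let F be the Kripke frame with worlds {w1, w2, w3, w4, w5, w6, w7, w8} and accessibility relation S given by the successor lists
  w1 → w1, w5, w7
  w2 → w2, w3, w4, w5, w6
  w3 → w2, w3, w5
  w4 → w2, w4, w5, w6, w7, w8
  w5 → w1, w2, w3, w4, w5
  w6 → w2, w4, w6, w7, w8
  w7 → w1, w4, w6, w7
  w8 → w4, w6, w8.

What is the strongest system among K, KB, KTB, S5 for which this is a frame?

KTB

Symmetric (axiom B): yes — every pair in S has its reverse in S.
Reflexive (axiom T): yes — every world is S-related to itself.
Euclidean (axiom 5): no — w1 S w5 and w1 S w7, but not w5 S w7.
So F validates K, KB, KTB; S5 would additionally require S to be Euclidean. The strongest is KTB.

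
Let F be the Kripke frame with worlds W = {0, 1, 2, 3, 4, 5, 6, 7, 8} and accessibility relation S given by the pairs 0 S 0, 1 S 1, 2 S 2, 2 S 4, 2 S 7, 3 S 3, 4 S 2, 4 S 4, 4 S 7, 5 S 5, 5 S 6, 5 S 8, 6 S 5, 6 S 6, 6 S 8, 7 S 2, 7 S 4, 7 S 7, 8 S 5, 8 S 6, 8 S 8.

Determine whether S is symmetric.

Yes

Symmetric: yes — every pair in S has its reverse in S.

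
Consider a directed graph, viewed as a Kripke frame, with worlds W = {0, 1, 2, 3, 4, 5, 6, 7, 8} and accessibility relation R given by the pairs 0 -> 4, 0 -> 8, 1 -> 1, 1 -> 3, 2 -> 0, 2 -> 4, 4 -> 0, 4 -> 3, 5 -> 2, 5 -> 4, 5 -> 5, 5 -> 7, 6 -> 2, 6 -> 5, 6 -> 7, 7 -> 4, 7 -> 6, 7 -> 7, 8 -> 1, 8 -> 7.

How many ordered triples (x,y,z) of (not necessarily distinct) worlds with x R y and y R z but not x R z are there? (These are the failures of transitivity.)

Enumerating: (0,4,0), (0,4,3), (0,8,1), (0,8,7), (2,0,8), (2,4,3), (4,0,4), (4,0,8), (5,2,0), (5,4,0), (5,4,3), (5,7,6), … and 12 more.
Total: 24.

24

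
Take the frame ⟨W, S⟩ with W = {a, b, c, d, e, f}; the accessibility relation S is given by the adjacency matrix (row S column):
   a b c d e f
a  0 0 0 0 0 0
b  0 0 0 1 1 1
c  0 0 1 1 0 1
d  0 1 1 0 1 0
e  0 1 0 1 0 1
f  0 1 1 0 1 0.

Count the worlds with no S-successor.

1

Enumerating: a.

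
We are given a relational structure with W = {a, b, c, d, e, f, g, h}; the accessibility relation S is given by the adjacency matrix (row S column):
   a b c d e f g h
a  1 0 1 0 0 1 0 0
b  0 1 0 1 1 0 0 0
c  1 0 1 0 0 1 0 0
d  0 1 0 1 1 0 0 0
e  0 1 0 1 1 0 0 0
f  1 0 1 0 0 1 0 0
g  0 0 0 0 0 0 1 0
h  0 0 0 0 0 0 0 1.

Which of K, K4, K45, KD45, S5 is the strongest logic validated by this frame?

S5

Transitive (axiom 4): yes — every two-step S-path is closed by a direct edge.
Euclidean (axiom 5): yes — any two successors of a common world are S-related.
Serial (axiom D): yes — every world has a successor (e.g. a S a).
Reflexive (axiom T): yes — every world is S-related to itself.
So F validates K, K4, K45, KD45, S5. The strongest is S5.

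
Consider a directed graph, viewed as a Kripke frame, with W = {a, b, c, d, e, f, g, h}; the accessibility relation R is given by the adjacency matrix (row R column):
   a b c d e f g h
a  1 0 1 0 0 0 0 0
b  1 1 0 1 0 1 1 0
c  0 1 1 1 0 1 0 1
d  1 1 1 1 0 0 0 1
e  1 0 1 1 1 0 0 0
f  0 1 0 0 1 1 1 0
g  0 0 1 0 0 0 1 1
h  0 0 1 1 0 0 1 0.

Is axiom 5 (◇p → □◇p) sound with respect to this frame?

No

By correspondence theory, 5 is valid on a frame iff R is Euclidean.
Euclidean: no — b R a and b R d, but not a R d.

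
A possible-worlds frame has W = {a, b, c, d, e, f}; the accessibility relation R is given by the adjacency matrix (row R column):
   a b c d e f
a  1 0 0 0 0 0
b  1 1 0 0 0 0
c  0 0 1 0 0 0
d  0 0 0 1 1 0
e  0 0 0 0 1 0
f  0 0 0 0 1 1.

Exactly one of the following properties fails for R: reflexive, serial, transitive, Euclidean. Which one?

Reflexive: yes — every world is R-related to itself.
Serial: yes — every world has a successor (e.g. a R a).
Transitive: yes — every two-step R-path is closed by a direct edge.
Euclidean: no — b R a and b R b, but not a R b.
Only Euclidean fails.

Euclidean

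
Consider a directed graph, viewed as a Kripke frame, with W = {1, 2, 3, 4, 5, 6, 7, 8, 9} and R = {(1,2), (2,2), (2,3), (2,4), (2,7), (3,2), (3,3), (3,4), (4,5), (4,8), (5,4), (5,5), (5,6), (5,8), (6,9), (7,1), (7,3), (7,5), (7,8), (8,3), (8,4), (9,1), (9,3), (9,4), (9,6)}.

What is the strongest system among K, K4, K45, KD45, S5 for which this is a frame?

Transitive (axiom 4): no — 1 R 2 and 2 R 3, but not 1 R 3.
Euclidean (axiom 5): no — 2 R 3 and 2 R 7, but not 3 R 7.
Serial (axiom D): yes — every world has a successor (e.g. 1 R 2).
Reflexive (axiom T): no — 1 is not related to itself.
So F validates K; K4 would additionally require R to be transitive. The strongest is K.

K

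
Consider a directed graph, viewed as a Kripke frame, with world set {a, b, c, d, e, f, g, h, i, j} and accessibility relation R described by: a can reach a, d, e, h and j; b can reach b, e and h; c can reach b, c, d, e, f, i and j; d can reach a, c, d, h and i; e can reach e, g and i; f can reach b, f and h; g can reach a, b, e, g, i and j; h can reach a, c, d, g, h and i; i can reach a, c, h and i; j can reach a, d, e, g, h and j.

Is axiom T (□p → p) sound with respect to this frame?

Axiom T corresponds to the accessibility relation being reflexive.
Reflexive: yes — every world is R-related to itself.

Yes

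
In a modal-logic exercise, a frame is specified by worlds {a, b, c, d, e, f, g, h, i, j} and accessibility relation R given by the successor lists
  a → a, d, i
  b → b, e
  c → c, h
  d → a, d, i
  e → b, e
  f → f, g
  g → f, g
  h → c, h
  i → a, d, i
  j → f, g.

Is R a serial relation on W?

Yes

Serial: yes — every world has a successor (e.g. a R a).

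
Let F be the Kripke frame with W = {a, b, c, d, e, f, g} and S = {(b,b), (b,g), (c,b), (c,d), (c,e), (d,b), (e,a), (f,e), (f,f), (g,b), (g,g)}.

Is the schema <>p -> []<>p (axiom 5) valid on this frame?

No

The schema 5 characterises exactly the Euclidean frames.
Euclidean: no — c S b and c S d, but not b S d.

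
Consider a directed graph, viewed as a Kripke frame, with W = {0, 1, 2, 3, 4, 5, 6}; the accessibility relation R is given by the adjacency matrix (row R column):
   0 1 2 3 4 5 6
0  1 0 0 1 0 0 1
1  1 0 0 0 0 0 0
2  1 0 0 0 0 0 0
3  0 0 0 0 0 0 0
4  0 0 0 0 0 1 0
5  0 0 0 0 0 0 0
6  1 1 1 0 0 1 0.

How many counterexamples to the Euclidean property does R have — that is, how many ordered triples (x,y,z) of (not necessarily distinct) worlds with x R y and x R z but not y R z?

19

Enumerating: (0,3,0), (0,3,3), (0,3,6), (0,6,3), (0,6,6), (4,5,5), (6,0,1), (6,0,2), (6,0,5), (6,1,1), (6,1,2), (6,1,5), … and 7 more.
Total: 19.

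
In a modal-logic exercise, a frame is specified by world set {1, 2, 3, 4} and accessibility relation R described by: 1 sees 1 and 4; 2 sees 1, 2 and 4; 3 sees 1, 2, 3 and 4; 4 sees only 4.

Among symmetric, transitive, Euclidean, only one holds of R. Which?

transitive

Symmetric: no — 1 R 4 but not 4 R 1.
Transitive: yes — every two-step R-path is closed by a direct edge.
Euclidean: no — 2 R 4 and 2 R 1, but not 4 R 1.
Only transitive holds.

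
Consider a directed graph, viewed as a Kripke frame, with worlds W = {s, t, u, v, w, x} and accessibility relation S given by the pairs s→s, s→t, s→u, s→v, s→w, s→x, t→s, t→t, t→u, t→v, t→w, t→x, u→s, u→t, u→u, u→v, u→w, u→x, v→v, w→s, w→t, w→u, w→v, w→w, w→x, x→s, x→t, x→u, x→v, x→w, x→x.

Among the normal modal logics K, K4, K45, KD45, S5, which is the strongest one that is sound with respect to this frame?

Transitive (axiom 4): yes — every two-step S-path is closed by a direct edge.
Euclidean (axiom 5): no — s S v and s S t, but not v S t.
Serial (axiom D): yes — every world has a successor (e.g. s S s).
Reflexive (axiom T): yes — every world is S-related to itself.
So F validates K, K4; K45 would additionally require S to be Euclidean. The strongest is K4.

K4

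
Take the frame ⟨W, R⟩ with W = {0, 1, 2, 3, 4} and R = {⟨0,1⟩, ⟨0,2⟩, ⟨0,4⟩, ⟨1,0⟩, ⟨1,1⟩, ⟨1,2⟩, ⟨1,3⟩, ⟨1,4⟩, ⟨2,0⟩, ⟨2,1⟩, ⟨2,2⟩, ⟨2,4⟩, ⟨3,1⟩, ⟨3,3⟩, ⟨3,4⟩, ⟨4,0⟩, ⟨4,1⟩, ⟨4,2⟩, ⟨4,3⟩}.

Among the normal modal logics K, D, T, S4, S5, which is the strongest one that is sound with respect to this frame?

Serial (axiom D): yes — every world has a successor (e.g. 0 R 1).
Reflexive (axiom T): no — 0 is not related to itself.
Transitive (axiom 4): no — 0 R 1 and 1 R 3, but not 0 R 3.
Euclidean (axiom 5): no — 1 R 0 and 1 R 3, but not 0 R 3.
So F validates K, D; T would additionally require R to be reflexive. The strongest is D.

D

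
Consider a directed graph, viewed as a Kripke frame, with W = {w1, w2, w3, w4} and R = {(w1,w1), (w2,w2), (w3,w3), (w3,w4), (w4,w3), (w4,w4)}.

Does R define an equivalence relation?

Reflexive: yes — every world is R-related to itself.
Symmetric: yes — every pair in R has its reverse in R.
Transitive: yes — every two-step R-path is closed by a direct edge.
So R is an equivalence relation.

Yes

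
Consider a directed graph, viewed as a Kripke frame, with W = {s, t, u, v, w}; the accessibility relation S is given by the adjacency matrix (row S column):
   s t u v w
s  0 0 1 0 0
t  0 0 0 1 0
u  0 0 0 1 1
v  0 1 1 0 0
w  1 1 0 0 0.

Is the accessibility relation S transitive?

Transitive: no — s S u and u S v, but not s S v.

No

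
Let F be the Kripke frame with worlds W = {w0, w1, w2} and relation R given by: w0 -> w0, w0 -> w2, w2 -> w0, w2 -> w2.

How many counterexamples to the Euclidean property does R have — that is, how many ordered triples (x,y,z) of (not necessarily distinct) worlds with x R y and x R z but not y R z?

R is Euclidean; there are no such tuples.

0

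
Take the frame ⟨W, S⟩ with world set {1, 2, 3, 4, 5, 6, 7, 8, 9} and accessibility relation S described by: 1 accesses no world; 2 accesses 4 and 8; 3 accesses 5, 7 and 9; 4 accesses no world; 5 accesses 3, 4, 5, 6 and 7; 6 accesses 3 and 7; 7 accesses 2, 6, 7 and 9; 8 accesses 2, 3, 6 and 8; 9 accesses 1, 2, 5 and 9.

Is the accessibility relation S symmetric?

No

Symmetric: no — 2 S 4 but not 4 S 2.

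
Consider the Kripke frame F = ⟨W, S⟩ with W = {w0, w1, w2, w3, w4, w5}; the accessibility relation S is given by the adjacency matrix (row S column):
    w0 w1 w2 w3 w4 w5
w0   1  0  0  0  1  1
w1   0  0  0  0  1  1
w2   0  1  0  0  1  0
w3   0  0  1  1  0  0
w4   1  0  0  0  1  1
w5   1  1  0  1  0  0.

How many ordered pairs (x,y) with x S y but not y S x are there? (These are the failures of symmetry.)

6

Enumerating: (w1,w4), (w2,w1), (w2,w4), (w3,w2), (w4,w5), (w5,w3).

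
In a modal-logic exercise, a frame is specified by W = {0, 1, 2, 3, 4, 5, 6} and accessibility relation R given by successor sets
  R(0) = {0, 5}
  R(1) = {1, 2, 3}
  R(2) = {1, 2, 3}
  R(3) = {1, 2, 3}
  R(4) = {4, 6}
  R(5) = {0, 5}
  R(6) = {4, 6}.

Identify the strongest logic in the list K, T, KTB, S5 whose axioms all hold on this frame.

Reflexive (axiom T): yes — every world is R-related to itself.
Symmetric (axiom B): yes — every pair in R has its reverse in R.
Euclidean (axiom 5): yes — any two successors of a common world are R-related.
So F validates K, T, KTB, S5. The strongest is S5.

S5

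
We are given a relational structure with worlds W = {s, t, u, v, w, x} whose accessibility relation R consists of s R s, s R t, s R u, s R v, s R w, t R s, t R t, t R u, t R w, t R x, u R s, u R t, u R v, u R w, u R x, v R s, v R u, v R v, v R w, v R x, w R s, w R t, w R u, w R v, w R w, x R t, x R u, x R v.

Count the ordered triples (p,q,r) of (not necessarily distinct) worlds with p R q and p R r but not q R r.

Enumerating: (s,t,v), (s,u,u), (s,v,t), (t,s,x), (t,u,u), (t,w,x), (t,x,s), (t,x,w), (t,x,x), (u,s,x), (u,t,v), (u,v,t), … and 16 more.
Total: 28.

28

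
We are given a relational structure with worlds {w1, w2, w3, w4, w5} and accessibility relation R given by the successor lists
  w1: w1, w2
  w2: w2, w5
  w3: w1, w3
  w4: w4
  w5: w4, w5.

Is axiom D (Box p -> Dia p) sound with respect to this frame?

The schema D characterises exactly the serial frames.
Serial: yes — every world has a successor (e.g. w1 R w1).

Yes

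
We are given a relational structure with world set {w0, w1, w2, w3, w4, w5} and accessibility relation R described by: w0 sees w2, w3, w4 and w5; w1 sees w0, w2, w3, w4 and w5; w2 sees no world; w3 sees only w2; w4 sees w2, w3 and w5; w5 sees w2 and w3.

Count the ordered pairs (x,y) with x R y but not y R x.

15

Enumerating: (w0,w2), (w0,w3), (w0,w4), (w0,w5), (w1,w0), (w1,w2), (w1,w3), (w1,w4), (w1,w5), (w3,w2), (w4,w2), (w4,w3), (w4,w5), (w5,w2), (w5,w3).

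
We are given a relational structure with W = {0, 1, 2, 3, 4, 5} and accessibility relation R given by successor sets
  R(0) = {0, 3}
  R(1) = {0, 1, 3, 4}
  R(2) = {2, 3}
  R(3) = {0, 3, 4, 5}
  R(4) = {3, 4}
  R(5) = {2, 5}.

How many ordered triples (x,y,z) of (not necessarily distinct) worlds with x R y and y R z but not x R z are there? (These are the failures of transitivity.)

10

Enumerating: (0,3,4), (0,3,5), (1,3,5), (2,3,0), (2,3,4), (2,3,5), (3,5,2), (4,3,0), (4,3,5), (5,2,3).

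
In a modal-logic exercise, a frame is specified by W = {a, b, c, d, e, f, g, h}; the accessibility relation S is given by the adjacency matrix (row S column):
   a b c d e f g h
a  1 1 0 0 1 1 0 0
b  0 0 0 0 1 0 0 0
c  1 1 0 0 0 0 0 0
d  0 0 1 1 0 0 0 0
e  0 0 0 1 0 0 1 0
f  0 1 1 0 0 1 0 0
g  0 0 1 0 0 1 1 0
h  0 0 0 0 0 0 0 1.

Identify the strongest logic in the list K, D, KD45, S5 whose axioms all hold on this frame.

Serial (axiom D): yes — every world has a successor (e.g. a S a).
Euclidean (axiom 5): no — a S b and a S f, but not b S f.
Transitive (axiom 4): no — a S e and e S d, but not a S d.
Reflexive (axiom T): no — b is not related to itself.
So F validates K, D; KD45 would additionally require S to be Euclidean and transitive. The strongest is D.

D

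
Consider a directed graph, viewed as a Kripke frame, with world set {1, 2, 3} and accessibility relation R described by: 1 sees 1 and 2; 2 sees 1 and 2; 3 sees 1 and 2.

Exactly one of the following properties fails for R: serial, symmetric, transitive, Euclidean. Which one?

symmetric

Serial: yes — every world has a successor (e.g. 1 R 1).
Symmetric: no — 3 R 1 but not 1 R 3.
Transitive: yes — every two-step R-path is closed by a direct edge.
Euclidean: yes — any two successors of a common world are R-related.
Only symmetric fails.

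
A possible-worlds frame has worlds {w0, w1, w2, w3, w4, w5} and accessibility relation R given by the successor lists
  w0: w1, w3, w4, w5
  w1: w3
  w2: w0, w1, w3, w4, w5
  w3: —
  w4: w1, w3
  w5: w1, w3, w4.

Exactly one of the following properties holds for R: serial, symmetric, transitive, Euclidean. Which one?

Serial: no — w3 has no R-successor.
Symmetric: no — w0 R w1 but not w1 R w0.
Transitive: yes — every two-step R-path is closed by a direct edge.
Euclidean: no — w0 R w1 and w0 R w4, but not w1 R w4.
Only transitive holds.

transitive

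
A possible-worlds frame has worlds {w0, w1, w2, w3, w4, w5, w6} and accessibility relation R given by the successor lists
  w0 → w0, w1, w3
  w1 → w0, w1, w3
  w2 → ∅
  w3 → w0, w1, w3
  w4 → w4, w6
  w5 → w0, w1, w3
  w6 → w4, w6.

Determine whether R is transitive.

Yes

Transitive: yes — every two-step R-path is closed by a direct edge.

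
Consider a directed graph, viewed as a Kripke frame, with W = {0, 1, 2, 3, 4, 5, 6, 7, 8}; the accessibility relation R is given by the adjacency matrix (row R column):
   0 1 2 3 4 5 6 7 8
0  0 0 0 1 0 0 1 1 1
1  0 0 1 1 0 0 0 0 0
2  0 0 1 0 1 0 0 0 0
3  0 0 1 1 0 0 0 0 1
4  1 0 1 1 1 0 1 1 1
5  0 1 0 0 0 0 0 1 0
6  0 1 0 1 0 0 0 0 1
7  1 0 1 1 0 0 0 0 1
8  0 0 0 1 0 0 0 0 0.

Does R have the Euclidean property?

Euclidean: no — 0 R 3 and 0 R 6, but not 3 R 6.

No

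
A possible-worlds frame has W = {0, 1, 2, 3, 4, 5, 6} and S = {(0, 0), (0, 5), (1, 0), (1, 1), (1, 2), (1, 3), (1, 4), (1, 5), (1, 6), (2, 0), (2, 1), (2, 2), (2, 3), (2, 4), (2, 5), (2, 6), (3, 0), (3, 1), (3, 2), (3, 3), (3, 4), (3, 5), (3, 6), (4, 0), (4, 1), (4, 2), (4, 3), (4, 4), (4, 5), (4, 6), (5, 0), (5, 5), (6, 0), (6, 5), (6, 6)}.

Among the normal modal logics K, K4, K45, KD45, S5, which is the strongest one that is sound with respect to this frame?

K4

Transitive (axiom 4): yes — every two-step S-path is closed by a direct edge.
Euclidean (axiom 5): no — 1 S 0 and 1 S 2, but not 0 S 2.
Serial (axiom D): yes — every world has a successor (e.g. 0 S 0).
Reflexive (axiom T): yes — every world is S-related to itself.
So F validates K, K4; K45 would additionally require S to be Euclidean. The strongest is K4.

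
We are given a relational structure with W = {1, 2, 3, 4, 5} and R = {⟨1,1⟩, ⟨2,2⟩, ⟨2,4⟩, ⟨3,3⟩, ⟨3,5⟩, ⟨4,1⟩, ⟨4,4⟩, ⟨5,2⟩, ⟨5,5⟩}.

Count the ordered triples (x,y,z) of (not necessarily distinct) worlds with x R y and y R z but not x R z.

3

Enumerating: (2,4,1), (3,5,2), (5,2,4).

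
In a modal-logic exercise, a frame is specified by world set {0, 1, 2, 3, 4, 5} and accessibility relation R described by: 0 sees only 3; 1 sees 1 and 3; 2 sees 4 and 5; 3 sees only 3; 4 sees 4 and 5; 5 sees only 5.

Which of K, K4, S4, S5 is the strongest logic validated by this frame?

K4

Transitive (axiom 4): yes — every two-step R-path is closed by a direct edge.
Reflexive (axiom T): no — 0 is not related to itself.
Euclidean (axiom 5): no — 2 R 5 and 2 R 4, but not 5 R 4.
So F validates K, K4; S4 would additionally require R to be reflexive. The strongest is K4.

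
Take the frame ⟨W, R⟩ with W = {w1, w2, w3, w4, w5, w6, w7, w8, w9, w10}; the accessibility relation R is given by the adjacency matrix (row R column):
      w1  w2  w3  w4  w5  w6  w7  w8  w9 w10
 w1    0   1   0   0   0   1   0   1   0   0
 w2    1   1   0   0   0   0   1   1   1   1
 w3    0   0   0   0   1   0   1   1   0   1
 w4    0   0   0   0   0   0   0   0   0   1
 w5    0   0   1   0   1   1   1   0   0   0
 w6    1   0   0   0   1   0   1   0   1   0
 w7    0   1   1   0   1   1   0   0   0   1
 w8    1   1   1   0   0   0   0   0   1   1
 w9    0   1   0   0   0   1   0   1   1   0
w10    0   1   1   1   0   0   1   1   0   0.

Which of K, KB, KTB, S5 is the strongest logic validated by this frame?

Symmetric (axiom B): yes — every pair in R has its reverse in R.
Reflexive (axiom T): no — w1 is not related to itself.
Euclidean (axiom 5): no — w1 R w2 and w1 R w6, but not w2 R w6.
So F validates K, KB; KTB would additionally require R to be reflexive. The strongest is KB.

KB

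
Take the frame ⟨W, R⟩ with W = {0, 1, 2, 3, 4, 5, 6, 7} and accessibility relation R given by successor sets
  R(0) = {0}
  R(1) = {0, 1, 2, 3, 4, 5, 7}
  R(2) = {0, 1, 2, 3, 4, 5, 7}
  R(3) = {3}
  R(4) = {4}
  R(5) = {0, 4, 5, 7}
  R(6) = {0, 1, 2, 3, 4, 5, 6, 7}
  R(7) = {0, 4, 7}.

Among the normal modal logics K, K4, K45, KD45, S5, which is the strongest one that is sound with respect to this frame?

Transitive (axiom 4): yes — every two-step R-path is closed by a direct edge.
Euclidean (axiom 5): no — 1 R 0 and 1 R 2, but not 0 R 2.
Serial (axiom D): yes — every world has a successor (e.g. 0 R 0).
Reflexive (axiom T): yes — every world is R-related to itself.
So F validates K, K4; K45 would additionally require R to be Euclidean. The strongest is K4.

K4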